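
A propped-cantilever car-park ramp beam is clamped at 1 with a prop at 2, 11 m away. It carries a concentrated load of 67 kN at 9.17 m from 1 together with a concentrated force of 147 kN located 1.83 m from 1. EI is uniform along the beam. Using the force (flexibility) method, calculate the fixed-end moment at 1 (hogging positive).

M_1 = 265.2 kN·m

Choose R_2 as the redundant. The primary structure is the cantilever fixed at 1.
Primary-structure tip deflection at 2 by superposition:
  point load 67 at a = 9.17: Pa²(3L − a)/(6EI) = 22376/EI
  point load 147 at a = 1.83: Pa²(3L − a)/(6EI) = 2557/EI
  δ_0 = 24934/EI
Flexibility coefficient — unit upward force at 2: δ_{22} = L³/(3EI) = 443.7/EI.
Compatibility at 2: δ_0 − R_2·δ_{22} = 0, so R_2 = 24934/443.7 = 56.2 kN.
Moment equilibrium about 1: M_1 = Σ(load moments about 1) − R_2·L = 883.4 − 56.2×11 = 265.2 kN·m.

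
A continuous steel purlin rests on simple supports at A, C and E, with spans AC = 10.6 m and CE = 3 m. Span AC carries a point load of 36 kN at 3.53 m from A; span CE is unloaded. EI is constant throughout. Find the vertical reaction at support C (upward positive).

Take M_C as the redundant. Released structure: two simple spans AC and CE with a hinge at C.
Discontinuity in slope at C on the released structure — sum the simple-span end rotations:
  span AC: point load 36 at a = 3.53: Pab(L + a)/(6LEI) = 199.6/EI
  relative rotation θ_0 = (199.6 + 0)/EI = 199.6/EI
A unit hogging moment at C produces rotation L₁/(3EI) + L₂/(3EI) = 4.533/EI.
Compatibility: M_C·(L₁+L₂)/(3EI) = θ_0, giving M_C = 44.03 kN·m (hogging).
Span AC, ΣM about A with M_C applied at C: R_C^{AC}·10.6 = 127.1 + 44.03, so R_C^{AC} = 16.14 kN and R_A = 36 − 16.14 = 19.86 kN.
Span CE, ΣM about E: R_C^{CE}·3 = 0 + 44.03, so R_C^{CE} = 14.68 kN and R_E = 0 − 14.68 = -14.68 kN.
R_C = 16.14 + 14.68 = 30.82 kN.

R_C = 30.82 kN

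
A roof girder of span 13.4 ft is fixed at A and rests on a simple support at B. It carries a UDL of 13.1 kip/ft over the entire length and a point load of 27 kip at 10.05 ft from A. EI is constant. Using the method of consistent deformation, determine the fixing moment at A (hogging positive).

Choose R_B as the redundant. The primary structure is the cantilever fixed at A.
Primary-structure tip deflection at B by superposition:
  UDL 13.1: wL⁴/(8EI) = 52796/EI
  point load 27 at a = 10.05: Pa²(3L − a)/(6EI) = 13704/EI
  δ_0 = 66499/EI
Tip deflection under a unit load at B: L³/(3EI) = 802/EI.
Compatibility at B: δ_0 − R_B·δ_{BB} = 0, so R_B = 66499/802 = 82.91 kip.
Moment equilibrium about A: M_A = Σ(load moments about A) − R_B·L = 1447 − 82.91×13.4 = 336.4 kip·ft.

M_A = 336.4 kip·ft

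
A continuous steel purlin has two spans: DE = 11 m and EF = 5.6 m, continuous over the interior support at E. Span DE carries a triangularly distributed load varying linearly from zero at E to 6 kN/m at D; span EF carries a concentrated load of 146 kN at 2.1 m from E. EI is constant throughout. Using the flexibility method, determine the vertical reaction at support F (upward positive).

Release continuity at E by inserting a hinge; the redundant is the internal moment M_E. The primary structure is two simply-supported spans DE and EF.
Discontinuity in slope at E on the released structure — sum the simple-span end rotations:
  span DE: triangular load, peak 6: 7w₀L³/(360EI) = 155.3/EI
  span EF: point load 146 at a = 2.1: Pab(L + b)/(6LEI) = 290.6/EI
  relative rotation θ_0 = (155.3 + 290.6)/EI = 445.9/EI
A unit hogging moment at E produces rotation L₁/(3EI) + L₂/(3EI) = 5.533/EI.
Slope continuity at E: θ_0 = M_E·5.533/EI, so M_E = 445.9/5.533 = 80.59 kN·m (hogging).
Span EF, ΣM about F: R_E^{EF}·5.6 = 511 + 80.59, so R_E^{EF} = 105.6 kN and R_F = 146 − 105.6 = 40.36 kN.

R_F = 40.36 kN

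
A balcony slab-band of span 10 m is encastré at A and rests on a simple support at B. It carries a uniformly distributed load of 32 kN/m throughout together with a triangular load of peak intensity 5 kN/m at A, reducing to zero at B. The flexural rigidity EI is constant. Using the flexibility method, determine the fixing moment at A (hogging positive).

Remove the prop at B; the released (primary) structure is a cantilever built in at A.
Free-end deflection of the primary structure under the applied loading (downward +):
  UDL 32: wL⁴/(8EI) = 40000/EI
  triangular load, peak 5 at the fixed end: w₀L⁴/(30EI) = 1667/EI
  δ_0 = 41667/EI
Tip deflection under a unit load at B: L³/(3EI) = 333.3/EI.
Compatibility at B: δ_0 − R_B·δ_{BB} = 0, so R_B = 41667/333.3 = 125 kN.
Moment equilibrium about A: M_A = Σ(load moments about A) − R_B·L = 1683 − 125×10 = 433.3 kN·m.

M_A = 433.3 kN·m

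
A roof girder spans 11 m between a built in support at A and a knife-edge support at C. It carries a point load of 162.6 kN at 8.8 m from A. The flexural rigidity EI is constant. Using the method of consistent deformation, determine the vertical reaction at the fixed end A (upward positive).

Remove the prop at C; the released (primary) structure is a cantilever built in at A.
Downward deflection at the released point C due to the loads:
  point load 162.6 at a = 8.8: Pa²(3L − a)/(6EI) = 50787/EI
Flexibility coefficient — unit upward force at C: δ_{CC} = L³/(3EI) = 443.7/EI.
The prop prevents deflection at C: R_C = δ_0/δ_{CC} = 50787/443.7 = 114.5 kN.
Vertical equilibrium: R_A = ΣP − R_C = 162.6 − 114.5 = 48.13 kN.

R_A = 48.13 kN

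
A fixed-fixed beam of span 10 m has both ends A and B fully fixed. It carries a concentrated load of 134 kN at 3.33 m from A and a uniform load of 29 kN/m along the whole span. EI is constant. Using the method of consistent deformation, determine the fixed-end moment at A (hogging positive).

M_A = 440.2 kN·m

Take the two fixed-end moments M_A, M_B as redundants; the released structure is the simple span AB.
End rotations of the released simple span under the applied load (×1/EI):
  at A: point load 134 at a = 3.33: Pab(L + b)/(6LEI) = 826.9/EI
  at B: point load 134 at a = 3.33: Pab(L + a)/(6LEI) = 661.2/EI
  at A: UDL 29: wL³/(24EI) = 1208/EI
  at B: UDL 29: wL³/(24EI) = 1208/EI
  θ_A0 = 2035/EI,  θ_B0 = 1870/EI
Flexibility coefficients: a unit moment at one end gives L/(3EI) there and L/(6EI) at the far end, so f₁₁ = f₂₂ = 3.333/EI and f₁₂ = f₂₁ = 1.667/EI.
Compatibility — zero rotation at each built-in end:
  3.333 M_A + 1.667 M_B = 2035
  1.667 M_A + 3.333 M_B = 1870
Solving the pair gives M_A = 440.2 kN·m and M_B = 340.8 kN·m (hogging).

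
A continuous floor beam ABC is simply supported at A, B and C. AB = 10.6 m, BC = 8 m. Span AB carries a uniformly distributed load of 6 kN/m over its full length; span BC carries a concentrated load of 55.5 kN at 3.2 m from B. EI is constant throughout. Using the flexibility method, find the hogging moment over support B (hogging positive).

Take M_B as the redundant. Released structure: two simple spans AB and BC with a hinge at B.
Rotations at B on the released spans (each span's end-slope, ×1/EI):
  span AB: UDL 6: wL³/(24EI) = 297.8/EI
  span BC: point load 55.5 at a = 3.2: Pab(L + b)/(6LEI) = 227.3/EI
  relative rotation θ_0 = (297.8 + 227.3)/EI = 525.1/EI
A unit hogging moment at B produces rotation L₁/(3EI) + L₂/(3EI) = 6.2/EI.
Compatibility: M_B·(L₁+L₂)/(3EI) = θ_0, giving M_B = 84.69 kN·m (hogging).

M_B = 84.69 kN·m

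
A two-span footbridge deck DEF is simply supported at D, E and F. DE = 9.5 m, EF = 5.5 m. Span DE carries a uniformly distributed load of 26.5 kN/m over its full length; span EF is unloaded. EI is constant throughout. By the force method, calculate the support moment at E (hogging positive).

Insert a hinge at E; M_E is the redundant, and each span becomes simply supported.
Rotations at E on the released spans (each span's end-slope, ×1/EI):
  span DE: UDL 26.5: wL³/(24EI) = 946.7/EI
  relative rotation θ_0 = (946.7 + 0)/EI = 946.7/EI
A unit hogging moment at E produces rotation L₁/(3EI) + L₂/(3EI) = 5/EI.
Compatibility: M_E·(L₁+L₂)/(3EI) = θ_0, giving M_E = 189.3 kN·m (hogging).

M_E = 189.3 kN·m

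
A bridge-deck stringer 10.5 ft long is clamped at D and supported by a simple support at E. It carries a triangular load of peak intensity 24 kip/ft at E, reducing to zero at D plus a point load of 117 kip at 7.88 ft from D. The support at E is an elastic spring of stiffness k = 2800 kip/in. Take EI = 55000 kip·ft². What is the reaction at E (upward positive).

R_E = 142.8 kip

Release the roller at E. Primary structure: cantilever fixed at D.
Free-end deflection of the primary structure under the applied loading (downward +):
  triangular load, peak 24 at the free end: 11w₀L⁴/(120EI) = 26741/EI
  point load 117 at a = 7.88: Pa²(3L − a)/(6EI) = 28600/EI
  δ_0 = 55341/EI
Flexibility coefficient — unit upward force at E: δ_{EE} = L³/(3EI) = 385.9/EI.
With EI = 55000 kip·ft²: δ_0 = 1.0062 ft and δ_{EE} = 0.007016 ft/kip.
Compatibility — the spring shortens by R_E/k under the reaction it provides: δ_0 − R_E·δ_{EE} = R_E/k. With 1/k = 1/(2800×12) ft/kip = 0.00003 ft/kip, R_E = δ_0 / (δ_{EE} + 1/k) = 1.0062 / (0.007016 + 0.00003) = 142.8 kip.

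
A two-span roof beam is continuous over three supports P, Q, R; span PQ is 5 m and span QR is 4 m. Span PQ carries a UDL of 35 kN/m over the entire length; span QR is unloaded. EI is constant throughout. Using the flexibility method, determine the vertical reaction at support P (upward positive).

Release continuity at Q by inserting a hinge; the redundant is the internal moment M_Q. The primary structure is two simply-supported spans PQ and QR.
Discontinuity in slope at Q on the released structure — sum the simple-span end rotations:
  span PQ: UDL 35: wL³/(24EI) = 182.3/EI
  relative rotation θ_0 = (182.3 + 0)/EI = 182.3/EI
A unit hogging moment at Q produces rotation L₁/(3EI) + L₂/(3EI) = 3/EI.
Compatibility: M_Q·(L₁+L₂)/(3EI) = θ_0, giving M_Q = 60.76 kN·m (hogging).
Span PQ, ΣM about P with M_Q applied at Q: R_Q^{PQ}·5 = 437.5 + 60.76, so R_Q^{PQ} = 99.65 kN and R_P = 175 − 99.65 = 75.35 kN.

R_P = 75.35 kN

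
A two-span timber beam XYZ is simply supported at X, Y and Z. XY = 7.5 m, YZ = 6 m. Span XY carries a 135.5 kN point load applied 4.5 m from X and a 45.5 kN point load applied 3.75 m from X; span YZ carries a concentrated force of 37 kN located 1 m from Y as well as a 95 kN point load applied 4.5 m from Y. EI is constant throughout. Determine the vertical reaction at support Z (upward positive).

R_Z = 46.38 kN

Take M_Y as the redundant. Released structure: two simple spans XY and YZ with a hinge at Y.
Rotations at Y on the released spans (each span's end-slope, ×1/EI):
  span XY: point load 135.5 at a = 4.5: Pab(L + a)/(6LEI) = 487.8/EI
  span XY: point load 45.5 at a = 3.75: Pab(L + a)/(6LEI) = 160/EI
  span YZ: point load 37 at a = 1: Pab(L + b)/(6LEI) = 56.53/EI
  span YZ: point load 95 at a = 4.5: Pab(L + b)/(6LEI) = 133.6/EI
  relative rotation θ_0 = (647.8 + 190.1)/EI = 837.9/EI
A unit hogging moment at Y produces rotation L₁/(3EI) + L₂/(3EI) = 4.5/EI.
Slope continuity at Y: θ_0 = M_Y·4.5/EI, so M_Y = 837.9/4.5 = 186.2 kN·m (hogging).
Span YZ, ΣM about Z: R_Y^{YZ}·6 = 327.5 + 186.2, so R_Y^{YZ} = 85.62 kN and R_Z = 132 − 85.62 = 46.38 kN.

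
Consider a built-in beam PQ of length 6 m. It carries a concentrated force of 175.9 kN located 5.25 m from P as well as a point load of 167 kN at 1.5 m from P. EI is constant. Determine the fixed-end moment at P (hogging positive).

Release both end moments; the primary structure is a simply-supported span PQ with redundants M_P and M_Q.
On the primary (simply-supported) span, the end slopes from the loading are:
  at P: point load 175.9 at a = 5.25: Pab(L + b)/(6LEI) = 129.9/EI
  at Q: point load 175.9 at a = 5.25: Pab(L + a)/(6LEI) = 216.4/EI
  at P: point load 167 at a = 1.5: Pab(L + b)/(6LEI) = 328.8/EI
  at Q: point load 167 at a = 1.5: Pab(L + a)/(6LEI) = 234.8/EI
  θ_P0 = 458.6/EI,  θ_Q0 = 451.3/EI
Flexibility coefficients: a unit moment at one end gives L/(3EI) there and L/(6EI) at the far end, so f₁₁ = f₂₂ = 2/EI and f₁₂ = f₂₁ = 1/EI.
Compatibility — zero rotation at each built-in end:
  2 M_P + 1 M_Q = 458.6
  1 M_P + 2 M_Q = 451.3
Solving the pair gives M_P = 155.3 kN·m and M_Q = 148 kN·m (hogging).

M_P = 155.3 kN·m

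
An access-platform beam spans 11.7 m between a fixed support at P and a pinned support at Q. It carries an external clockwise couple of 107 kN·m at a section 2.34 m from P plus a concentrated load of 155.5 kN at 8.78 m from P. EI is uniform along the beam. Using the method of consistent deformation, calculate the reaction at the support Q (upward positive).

R_Q = 103.4 kN

Choose R_Q as the redundant. The primary structure is the cantilever fixed at P.
Primary-structure tip deflection at Q by superposition:
  clockwise couple 107 at a = 2.34: M₀a(2L − a)/(2EI) = 2637/EI
  point load 155.5 at a = 8.78: Pa²(3L − a)/(6EI) = 52584/EI
  δ_0 = 55221/EI
Tip deflection under a unit load at Q: L³/(3EI) = 533.9/EI.
The prop prevents deflection at Q: R_Q = δ_0/δ_{QQ} = 55221/533.9 = 103.4 kN.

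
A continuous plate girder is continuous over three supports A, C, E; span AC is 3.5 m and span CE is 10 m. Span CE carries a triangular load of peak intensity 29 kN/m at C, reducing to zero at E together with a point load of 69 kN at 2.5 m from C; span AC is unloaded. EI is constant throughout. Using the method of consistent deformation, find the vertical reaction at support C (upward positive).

Release continuity at C by inserting a hinge; the redundant is the internal moment M_C. The primary structure is two simply-supported spans AC and CE.
Discontinuity in slope at C on the released structure — sum the simple-span end rotations:
  span CE: triangular load, peak 29: w₀L³/(45EI) = 644.4/EI
  span CE: point load 69 at a = 2.5: Pab(L + b)/(6LEI) = 377.3/EI
  relative rotation θ_0 = (0 + 1022)/EI = 1022/EI
A unit hogging moment at C produces rotation L₁/(3EI) + L₂/(3EI) = 4.5/EI.
Compatibility: M_C·(L₁+L₂)/(3EI) = θ_0, giving M_C = 227.1 kN·m (hogging).
Span AC, ΣM about A with M_C applied at C: R_C^{AC}·3.5 = 0 + 227.1, so R_C^{AC} = 64.88 kN and R_A = 0 − 64.88 = -64.88 kN.
Span CE, ΣM about E: R_C^{CE}·10 = 1484 + 227.1, so R_C^{CE} = 171.1 kN and R_E = 214 − 171.1 = 42.88 kN.
R_C = 64.88 + 171.1 = 236 kN.

R_C = 236 kN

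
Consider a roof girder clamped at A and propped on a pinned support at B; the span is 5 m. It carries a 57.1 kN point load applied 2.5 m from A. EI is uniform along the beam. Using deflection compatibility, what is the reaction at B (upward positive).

R_B = 17.84 kN

Release the roller at B. Primary structure: cantilever fixed at A.
Primary-structure tip deflection at B by superposition:
  point load 57.1 at a = 2.5: Pa²(3L − a)/(6EI) = 743.5/EI
Tip deflection under a unit load at B: L³/(3EI) = 41.67/EI.
Compatibility at B: δ_0 − R_B·δ_{BB} = 0, so R_B = 743.5/41.67 = 17.84 kN.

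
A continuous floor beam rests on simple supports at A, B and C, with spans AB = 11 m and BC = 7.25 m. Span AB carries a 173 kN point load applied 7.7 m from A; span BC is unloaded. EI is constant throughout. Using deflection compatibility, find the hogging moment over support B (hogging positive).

M_B = 204.7 kN·m

Insert a hinge at B; M_B is the redundant, and each span becomes simply supported.
End slopes at the hinge B, treating each span as simply supported:
  span AB: point load 173 at a = 7.7: Pab(L + a)/(6LEI) = 1246/EI
  relative rotation θ_0 = (1246 + 0)/EI = 1246/EI
A unit hogging moment at B produces rotation L₁/(3EI) + L₂/(3EI) = 6.083/EI.
Slope continuity at B: θ_0 = M_B·6.083/EI, so M_B = 1246/6.083 = 204.7 kN·m (hogging).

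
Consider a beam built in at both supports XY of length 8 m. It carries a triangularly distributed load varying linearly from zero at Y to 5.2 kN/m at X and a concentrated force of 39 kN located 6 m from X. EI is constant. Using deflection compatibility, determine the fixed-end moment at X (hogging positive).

M_X = 31.27 kN·m

Release both end moments; the primary structure is a simply-supported span XY with redundants M_X and M_Y.
On the primary (simply-supported) span, the end slopes from the loading are:
  at X: triangular load, peak 5.2: w₀L³/(45EI) = 59.16/EI
  at Y: triangular load, peak 5.2: 7w₀L³/(360EI) = 51.77/EI
  at X: point load 39 at a = 6: Pab(L + b)/(6LEI) = 97.5/EI
  at Y: point load 39 at a = 6: Pab(L + a)/(6LEI) = 136.5/EI
  θ_X0 = 156.7/EI,  θ_Y0 = 188.3/EI
Flexibility coefficients: a unit moment at one end gives L/(3EI) there and L/(6EI) at the far end, so f₁₁ = f₂₂ = 2.667/EI and f₁₂ = f₂₁ = 1.333/EI.
Compatibility — zero rotation at each built-in end:
  2.667 M_X + 1.333 M_Y = 156.7
  1.333 M_X + 2.667 M_Y = 188.3
Solving the pair gives M_X = 31.27 kN·m and M_Y = 54.97 kN·m (hogging).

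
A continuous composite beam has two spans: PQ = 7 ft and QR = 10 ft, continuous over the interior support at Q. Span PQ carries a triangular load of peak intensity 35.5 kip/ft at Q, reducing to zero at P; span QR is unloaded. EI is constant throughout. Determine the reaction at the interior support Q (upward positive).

Insert a hinge at Q; M_Q is the redundant, and each span becomes simply supported.
End slopes at the hinge Q, treating each span as simply supported:
  span PQ: triangular load, peak 35.5: w₀L³/(45EI) = 270.6/EI
  relative rotation θ_0 = (270.6 + 0)/EI = 270.6/EI
A unit hogging moment at Q produces rotation L₁/(3EI) + L₂/(3EI) = 5.667/EI.
Compatibility: M_Q·(L₁+L₂)/(3EI) = θ_0, giving M_Q = 47.75 kip·ft (hogging).
Span PQ, ΣM about P with M_Q applied at Q: R_Q^{PQ}·7 = 579.8 + 47.75, so R_Q^{PQ} = 89.65 kip and R_P = 124.2 − 89.65 = 34.6 kip.
Span QR, ΣM about R: R_Q^{QR}·10 = 0 + 47.75, so R_Q^{QR} = 4.775 kip and R_R = 0 − 4.775 = -4.775 kip.
R_Q = 89.65 + 4.775 = 94.43 kip.

R_Q = 94.43 kip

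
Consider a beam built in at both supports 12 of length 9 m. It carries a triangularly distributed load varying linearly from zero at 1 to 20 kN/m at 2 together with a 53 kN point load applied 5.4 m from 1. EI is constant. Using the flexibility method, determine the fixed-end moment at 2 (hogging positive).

Release both end moments; the primary structure is a simply-supported span 12 with redundants M_1 and M_2.
Simple-span end rotations at 1 and 2 under the given loads:
  at 1: triangular load, peak 20: 7w₀L³/(360EI) = 283.5/EI
  at 2: triangular load, peak 20: w₀L³/(45EI) = 324/EI
  at 1: point load 53 at a = 5.4: Pab(L + b)/(6LEI) = 240.4/EI
  at 2: point load 53 at a = 5.4: Pab(L + a)/(6LEI) = 274.8/EI
  θ_10 = 523.9/EI,  θ_20 = 598.8/EI
Flexibility coefficients: a unit moment at one end gives L/(3EI) there and L/(6EI) at the far end, so f₁₁ = f₂₂ = 3/EI and f₁₂ = f₂₁ = 1.5/EI.
Compatibility — zero rotation at each built-in end:
  3 M_1 + 1.5 M_2 = 523.9
  1.5 M_1 + 3 M_2 = 598.8
Solving the pair gives M_1 = 99.79 kN·m and M_2 = 149.7 kN·m (hogging).

M_2 = 149.7 kN·m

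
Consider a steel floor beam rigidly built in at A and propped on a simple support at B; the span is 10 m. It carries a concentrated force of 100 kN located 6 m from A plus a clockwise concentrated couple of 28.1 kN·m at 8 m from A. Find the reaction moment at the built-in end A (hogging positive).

M_A = 155.6 kN·m

Choose R_B as the redundant. The primary structure is the cantilever fixed at A.
Primary-structure tip deflection at B by superposition:
  point load 100 at a = 6: Pa²(3L − a)/(6EI) = 14400/EI
  clockwise couple 28.1 at a = 8: M₀a(2L − a)/(2EI) = 1349/EI
  δ_0 = 15749/EI
Flexibility coefficient — unit upward force at B: δ_{BB} = L³/(3EI) = 333.3/EI.
The prop prevents deflection at B: R_B = δ_0/δ_{BB} = 15749/333.3 = 47.25 kN.
Moment equilibrium about A: M_A = Σ(load moments about A) − R_B·L = 628.1 − 47.25×10 = 155.6 kN·m.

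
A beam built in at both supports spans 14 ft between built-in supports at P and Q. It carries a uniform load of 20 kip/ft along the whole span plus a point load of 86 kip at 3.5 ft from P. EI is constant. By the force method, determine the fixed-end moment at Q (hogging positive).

M_Q = 383.1 kip·ft

Take the two fixed-end moments M_P, M_Q as redundants; the released structure is the simple span PQ.
End rotations of the released simple span under the applied load (×1/EI):
  at P: UDL 20: wL³/(24EI) = 2287/EI
  at Q: UDL 20: wL³/(24EI) = 2287/EI
  at P: point load 86 at a = 3.5: Pab(L + b)/(6LEI) = 921.8/EI
  at Q: point load 86 at a = 3.5: Pab(L + a)/(6LEI) = 658.4/EI
  θ_P0 = 3208/EI,  θ_Q0 = 2945/EI
Flexibility coefficients: a unit moment at one end gives L/(3EI) there and L/(6EI) at the far end, so f₁₁ = f₂₂ = 4.667/EI and f₁₂ = f₂₁ = 2.333/EI.
Compatibility — zero rotation at each built-in end:
  4.667 M_P + 2.333 M_Q = 3208
  2.333 M_P + 4.667 M_Q = 2945
Solving the pair gives M_P = 496 kip·ft and M_Q = 383.1 kip·ft (hogging).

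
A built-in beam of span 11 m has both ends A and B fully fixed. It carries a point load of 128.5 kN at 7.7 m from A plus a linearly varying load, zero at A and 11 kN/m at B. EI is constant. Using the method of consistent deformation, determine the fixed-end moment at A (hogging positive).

M_A = 133.4 kN·m

Release both end moments; the primary structure is a simply-supported span AB with redundants M_A and M_B.
End rotations of the released simple span under the applied load (×1/EI):
  at A: point load 128.5 at a = 7.7: Pab(L + b)/(6LEI) = 707.5/EI
  at B: point load 128.5 at a = 7.7: Pab(L + a)/(6LEI) = 925.1/EI
  at A: triangular load, peak 11: 7w₀L³/(360EI) = 284.7/EI
  at B: triangular load, peak 11: w₀L³/(45EI) = 325.4/EI
  θ_A0 = 992.1/EI,  θ_B0 = 1250/EI
Flexibility coefficients: a unit moment at one end gives L/(3EI) there and L/(6EI) at the far end, so f₁₁ = f₂₂ = 3.667/EI and f₁₂ = f₂₁ = 1.833/EI.
Compatibility — zero rotation at each built-in end:
  3.667 M_A + 1.833 M_B = 992.1
  1.833 M_A + 3.667 M_B = 1250
Solving the pair gives M_A = 133.4 kN·m and M_B = 274.3 kN·m (hogging).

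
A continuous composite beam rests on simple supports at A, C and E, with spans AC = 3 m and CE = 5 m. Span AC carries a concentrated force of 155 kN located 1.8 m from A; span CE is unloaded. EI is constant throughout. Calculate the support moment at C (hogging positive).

M_C = 33.48 kN·m

Release continuity at C by inserting a hinge; the redundant is the internal moment M_C. The primary structure is two simply-supported spans AC and CE.
Rotations at C on the released spans (each span's end-slope, ×1/EI):
  span AC: point load 155 at a = 1.8: Pab(L + a)/(6LEI) = 89.28/EI
  relative rotation θ_0 = (89.28 + 0)/EI = 89.28/EI
A unit hogging moment at C produces rotation L₁/(3EI) + L₂/(3EI) = 2.667/EI.
Slope continuity at C: θ_0 = M_C·2.667/EI, so M_C = 89.28/2.667 = 33.48 kN·m (hogging).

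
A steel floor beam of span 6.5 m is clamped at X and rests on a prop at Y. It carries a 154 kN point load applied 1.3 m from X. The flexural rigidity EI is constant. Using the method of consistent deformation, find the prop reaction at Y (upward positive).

Release the roller at Y. Primary structure: cantilever fixed at X.
Downward deflection at the released point Y due to the loads:
  point load 154 at a = 1.3: Pa²(3L − a)/(6EI) = 789.5/EI
Flexibility coefficient — unit upward force at Y: δ_{YY} = L³/(3EI) = 91.54/EI.
Compatibility at Y: δ_0 − R_Y·δ_{YY} = 0, so R_Y = 789.5/91.54 = 8.624 kN.

R_Y = 8.624 kN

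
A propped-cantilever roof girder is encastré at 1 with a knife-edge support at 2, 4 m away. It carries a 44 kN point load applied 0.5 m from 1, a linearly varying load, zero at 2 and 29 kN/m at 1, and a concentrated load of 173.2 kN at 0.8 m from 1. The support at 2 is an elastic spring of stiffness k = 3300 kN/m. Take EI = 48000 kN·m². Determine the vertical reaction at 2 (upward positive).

R_2 = 13.25 kN

Release the roller at 2. Primary structure: cantilever fixed at 1.
Primary-structure tip deflection at 2 by superposition:
  point load 44 at a = 0.5: Pa²(3L − a)/(6EI) = 21.08/EI
  triangular load, peak 29 at the fixed end: w₀L⁴/(30EI) = 247.5/EI
  point load 173.2 at a = 0.8: Pa²(3L − a)/(6EI) = 206.9/EI
  δ_0 = 475.5/EI
Tip deflection under a unit load at 2: L³/(3EI) = 21.33/EI.
With EI = 48000 kN·m²: δ_0 = 0.009906 m and δ_{22} = 0.000444 m/kN.
Compatibility — the spring shortens by R_2/k under the reaction it provides: δ_0 − R_2·δ_{22} = R_2/k. With 1/k = 0.000303 m/kN, R_2 = δ_0 / (δ_{22} + 1/k) = 0.009906 / (0.000444 + 0.000303) = 13.25 kN.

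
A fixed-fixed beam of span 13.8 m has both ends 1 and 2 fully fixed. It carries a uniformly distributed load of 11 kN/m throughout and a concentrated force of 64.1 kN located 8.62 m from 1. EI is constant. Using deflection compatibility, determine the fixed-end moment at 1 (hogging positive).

Take the two fixed-end moments M_1, M_2 as redundants; the released structure is the simple span 12.
End rotations of the released simple span under the applied load (×1/EI):
  at 1: UDL 11: wL³/(24EI) = 1205/EI
  at 2: UDL 11: wL³/(24EI) = 1205/EI
  at 1: point load 64.1 at a = 8.62: Pab(L + b)/(6LEI) = 656.1/EI
  at 2: point load 64.1 at a = 8.62: Pab(L + a)/(6LEI) = 775/EI
  θ_10 = 1861/EI,  θ_20 = 1980/EI
Flexibility coefficients: a unit moment at one end gives L/(3EI) there and L/(6EI) at the far end, so f₁₁ = f₂₂ = 4.6/EI and f₁₂ = f₂₁ = 2.3/EI.
Compatibility — zero rotation at each built-in end:
  4.6 M_1 + 2.3 M_2 = 1861
  2.3 M_1 + 4.6 M_2 = 1980
Solving the pair gives M_1 = 252.4 kN·m and M_2 = 304.1 kN·m (hogging).

M_1 = 252.4 kN·m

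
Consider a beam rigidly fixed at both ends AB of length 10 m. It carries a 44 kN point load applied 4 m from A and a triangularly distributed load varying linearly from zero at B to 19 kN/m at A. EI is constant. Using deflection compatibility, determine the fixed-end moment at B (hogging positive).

M_B = 105.6 kN·m

Take the two fixed-end moments M_A, M_B as redundants; the released structure is the simple span AB.
Simple-span end rotations at A and B under the given loads:
  at A: point load 44 at a = 4: Pab(L + b)/(6LEI) = 281.6/EI
  at B: point load 44 at a = 4: Pab(L + a)/(6LEI) = 246.4/EI
  at A: triangular load, peak 19: w₀L³/(45EI) = 422.2/EI
  at B: triangular load, peak 19: 7w₀L³/(360EI) = 369.4/EI
  θ_A0 = 703.8/EI,  θ_B0 = 615.8/EI
Flexibility coefficients: a unit moment at one end gives L/(3EI) there and L/(6EI) at the far end, so f₁₁ = f₂₂ = 3.333/EI and f₁₂ = f₂₁ = 1.667/EI.
Compatibility — zero rotation at each built-in end:
  3.333 M_A + 1.667 M_B = 703.8
  1.667 M_A + 3.333 M_B = 615.8
Solving the pair gives M_A = 158.4 kN·m and M_B = 105.6 kN·m (hogging).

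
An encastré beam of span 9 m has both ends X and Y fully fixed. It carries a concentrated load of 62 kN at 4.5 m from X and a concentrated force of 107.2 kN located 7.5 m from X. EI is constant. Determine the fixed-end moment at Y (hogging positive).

M_Y = 181.4 kN·m

Take the two fixed-end moments M_X, M_Y as redundants; the released structure is the simple span XY.
Simple-span end rotations at X and Y under the given loads:
  at X: point load 62 at a = 4.5: Pab(L + b)/(6LEI) = 313.9/EI
  at Y: point load 62 at a = 4.5: Pab(L + a)/(6LEI) = 313.9/EI
  at X: point load 107.2 at a = 7.5: Pab(L + b)/(6LEI) = 234.5/EI
  at Y: point load 107.2 at a = 7.5: Pab(L + a)/(6LEI) = 368.5/EI
  θ_X0 = 548.4/EI,  θ_Y0 = 682.4/EI
Flexibility coefficients: a unit moment at one end gives L/(3EI) there and L/(6EI) at the far end, so f₁₁ = f₂₂ = 3/EI and f₁₂ = f₂₁ = 1.5/EI.
Compatibility — zero rotation at each built-in end:
  3 M_X + 1.5 M_Y = 548.4
  1.5 M_X + 3 M_Y = 682.4
Solving the pair gives M_X = 92.08 kN·m and M_Y = 181.4 kN·m (hogging).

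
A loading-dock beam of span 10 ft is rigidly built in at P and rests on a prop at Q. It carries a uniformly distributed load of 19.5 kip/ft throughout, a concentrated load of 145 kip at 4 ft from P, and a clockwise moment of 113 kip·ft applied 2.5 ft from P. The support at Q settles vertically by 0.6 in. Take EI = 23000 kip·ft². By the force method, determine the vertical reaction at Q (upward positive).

R_Q = 107.3 kip

Take the reaction at Q as the redundant and release it; the primary structure is a cantilever fixed at P.
Primary-structure tip deflection at Q by superposition:
  UDL 19.5: wL⁴/(8EI) = 24375/EI
  point load 145 at a = 4: Pa²(3L − a)/(6EI) = 10053/EI
  clockwise couple 113 at a = 2.5: M₀a(2L − a)/(2EI) = 2472/EI
  δ_0 = 36900/EI
Tip deflection under a unit load at Q: L³/(3EI) = 333.3/EI.
With EI = 23000 kip·ft²: δ_0 = 1.6044 ft and δ_{QQ} = 0.014493 ft/kip.
Compatibility — the beam at Q must follow the support down by 0.05 ft: δ_0 − R_Q·δ_{QQ} = 0.05, so R_Q = (1.6044 − 0.05)/0.014493 = 107.3 kip.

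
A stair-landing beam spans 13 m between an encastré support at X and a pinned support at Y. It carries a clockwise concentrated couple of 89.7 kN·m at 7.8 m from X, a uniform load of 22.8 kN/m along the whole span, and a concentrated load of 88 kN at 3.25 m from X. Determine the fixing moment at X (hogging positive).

M_X = 646 kN·m

Release the roller at Y. Primary structure: cantilever fixed at X.
Primary-structure tip deflection at Y by superposition:
  clockwise couple 89.7 at a = 7.8: M₀a(2L − a)/(2EI) = 6367/EI
  UDL 22.8: wL⁴/(8EI) = 81399/EI
  point load 88 at a = 3.25: Pa²(3L − a)/(6EI) = 5538/EI
  δ_0 = 93304/EI
Flexibility coefficient — unit upward force at Y: δ_{YY} = L³/(3EI) = 732.3/EI.
Compatibility at Y: δ_0 − R_Y·δ_{YY} = 0, so R_Y = 93304/732.3 = 127.4 kN.
Moment equilibrium about X: M_X = Σ(load moments about X) − R_Y·L = 2302 − 127.4×13 = 646 kN·m.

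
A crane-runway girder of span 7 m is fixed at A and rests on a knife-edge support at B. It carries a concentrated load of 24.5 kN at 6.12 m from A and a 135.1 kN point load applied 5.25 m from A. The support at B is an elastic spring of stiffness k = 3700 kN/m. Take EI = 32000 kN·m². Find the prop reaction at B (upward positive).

R_B = 97.99 kN

Release the roller at B. Primary structure: cantilever fixed at A.
Free-end deflection of the primary structure under the applied loading (downward +):
  point load 24.5 at a = 6.12: Pa²(3L − a)/(6EI) = 2276/EI
  point load 135.1 at a = 5.25: Pa²(3L − a)/(6EI) = 9775/EI
  δ_0 = 12050/EI
Flexibility coefficient — unit upward force at B: δ_{BB} = L³/(3EI) = 114.3/EI.
With EI = 32000 kN·m²: δ_0 = 0.37658 m and δ_{BB} = 0.003573 m/kN.
Compatibility — the spring shortens by R_B/k under the reaction it provides: δ_0 − R_B·δ_{BB} = R_B/k. With 1/k = 0.00027 m/kN, R_B = δ_0 / (δ_{BB} + 1/k) = 0.37658 / (0.003573 + 0.00027) = 97.99 kN.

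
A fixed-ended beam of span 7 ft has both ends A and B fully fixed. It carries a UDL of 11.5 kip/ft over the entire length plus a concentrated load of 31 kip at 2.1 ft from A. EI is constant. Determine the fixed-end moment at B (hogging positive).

Release both end moments; the primary structure is a simply-supported span AB with redundants M_A and M_B.
Simple-span end rotations at A and B under the given loads:
  at A: UDL 11.5: wL³/(24EI) = 164.4/EI
  at B: UDL 11.5: wL³/(24EI) = 164.4/EI
  at A: point load 31 at a = 2.1: Pab(L + b)/(6LEI) = 90.38/EI
  at B: point load 31 at a = 2.1: Pab(L + a)/(6LEI) = 69.11/EI
  θ_A0 = 254.7/EI,  θ_B0 = 233.5/EI
Flexibility coefficients: a unit moment at one end gives L/(3EI) there and L/(6EI) at the far end, so f₁₁ = f₂₂ = 2.333/EI and f₁₂ = f₂₁ = 1.167/EI.
Compatibility — zero rotation at each built-in end:
  2.333 M_A + 1.167 M_B = 254.7
  1.167 M_A + 2.333 M_B = 233.5
Solving the pair gives M_A = 78.86 kip·ft and M_B = 60.63 kip·ft (hogging).

M_B = 60.63 kip·ft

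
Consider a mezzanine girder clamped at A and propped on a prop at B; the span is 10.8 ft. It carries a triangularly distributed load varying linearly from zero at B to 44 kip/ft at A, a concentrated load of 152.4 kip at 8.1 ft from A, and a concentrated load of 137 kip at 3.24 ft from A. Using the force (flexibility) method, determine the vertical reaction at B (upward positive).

Remove the prop at B; the released (primary) structure is a cantilever built in at A.
Downward deflection at the released point B due to the loads:
  triangular load, peak 44 at the fixed end: w₀L⁴/(30EI) = 19954/EI
  point load 152.4 at a = 8.1: Pa²(3L − a)/(6EI) = 40496/EI
  point load 137 at a = 3.24: Pa²(3L − a)/(6EI) = 6990/EI
  δ_0 = 67439/EI
Tip deflection under a unit load at B: L³/(3EI) = 419.9/EI.
Compatibility at B: δ_0 − R_B·δ_{BB} = 0, so R_B = 67439/419.9 = 160.6 kip.

R_B = 160.6 kip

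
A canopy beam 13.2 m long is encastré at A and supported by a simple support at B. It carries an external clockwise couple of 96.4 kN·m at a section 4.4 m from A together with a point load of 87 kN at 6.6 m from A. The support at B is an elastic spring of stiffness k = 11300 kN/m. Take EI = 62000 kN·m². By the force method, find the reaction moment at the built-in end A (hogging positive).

Take the reaction at B as the redundant and release it; the primary structure is a cantilever fixed at A.
Free-end deflection of the primary structure under the applied loading (downward +):
  clockwise couple 96.4 at a = 4.4: M₀a(2L − a)/(2EI) = 4666/EI
  point load 87 at a = 6.6: Pa²(3L − a)/(6EI) = 20843/EI
  δ_0 = 25509/EI
Flexibility coefficient — unit upward force at B: δ_{BB} = L³/(3EI) = 766.7/EI.
With EI = 62000 kN·m²: δ_0 = 0.41144 m and δ_{BB} = 0.012365 m/kN.
Compatibility — the spring shortens by R_B/k under the reaction it provides: δ_0 − R_B·δ_{BB} = R_B/k. With 1/k = 0.000088 m/kN, R_B = δ_0 / (δ_{BB} + 1/k) = 0.41144 / (0.012365 + 0.000088) = 33.04 kN.
Moment equilibrium about A: M_A = Σ(load moments about A) − R_B·L = 670.6 − 33.04×13.2 = 234.5 kN·m.

M_A = 234.5 kN·m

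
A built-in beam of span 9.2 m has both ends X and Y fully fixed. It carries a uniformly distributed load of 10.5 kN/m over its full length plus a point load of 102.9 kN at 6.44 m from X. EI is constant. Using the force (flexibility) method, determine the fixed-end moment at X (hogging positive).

Release both end moments; the primary structure is a simply-supported span XY with redundants M_X and M_Y.
End rotations of the released simple span under the applied load (×1/EI):
  at X: UDL 10.5: wL³/(24EI) = 340.7/EI
  at Y: UDL 10.5: wL³/(24EI) = 340.7/EI
  at X: point load 102.9 at a = 6.44: Pab(L + b)/(6LEI) = 396.3/EI
  at Y: point load 102.9 at a = 6.44: Pab(L + a)/(6LEI) = 518.2/EI
  θ_X0 = 737/EI,  θ_Y0 = 858.9/EI
Flexibility coefficients: a unit moment at one end gives L/(3EI) there and L/(6EI) at the far end, so f₁₁ = f₂₂ = 3.067/EI and f₁₂ = f₂₁ = 1.533/EI.
Compatibility — zero rotation at each built-in end:
  3.067 M_X + 1.533 M_Y = 737
  1.533 M_X + 3.067 M_Y = 858.9
Solving the pair gives M_X = 133.7 kN·m and M_Y = 213.2 kN·m (hogging).

M_X = 133.7 kN·m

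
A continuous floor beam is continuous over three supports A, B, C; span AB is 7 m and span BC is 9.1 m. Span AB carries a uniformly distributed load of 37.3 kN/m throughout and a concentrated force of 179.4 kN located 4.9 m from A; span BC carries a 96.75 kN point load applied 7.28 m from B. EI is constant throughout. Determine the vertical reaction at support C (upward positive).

R_C = 50.52 kN

Take M_B as the redundant. Released structure: two simple spans AB and BC with a hinge at B.
End slopes at the hinge B, treating each span as simply supported:
  span AB: UDL 37.3: wL³/(24EI) = 533.1/EI
  span AB: point load 179.4 at a = 4.9: Pab(L + a)/(6LEI) = 523/EI
  span BC: point load 96.75 at a = 7.28: Pab(L + b)/(6LEI) = 256.4/EI
  relative rotation θ_0 = (1056 + 256.4)/EI = 1312/EI
A unit hogging moment at B produces rotation L₁/(3EI) + L₂/(3EI) = 5.367/EI.
Slope continuity at B: θ_0 = M_B·5.367/EI, so M_B = 1312/5.367 = 244.6 kN·m (hogging).
Span BC, ΣM about C: R_B^{BC}·9.1 = 176.1 + 244.6, so R_B^{BC} = 46.23 kN and R_C = 96.75 − 46.23 = 50.52 kN.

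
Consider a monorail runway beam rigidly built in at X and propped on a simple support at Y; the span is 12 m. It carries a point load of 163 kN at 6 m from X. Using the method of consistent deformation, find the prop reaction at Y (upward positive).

R_Y = 50.94 kN

Remove the prop at Y; the released (primary) structure is a cantilever built in at X.
Deflection at Y on the released cantilever, summing each load's contribution:
  point load 163 at a = 6: Pa²(3L − a)/(6EI) = 29340/EI
Flexibility coefficient — unit upward force at Y: δ_{YY} = L³/(3EI) = 576/EI.
Compatibility at Y: δ_0 − R_Y·δ_{YY} = 0, so R_Y = 29340/576 = 50.94 kN.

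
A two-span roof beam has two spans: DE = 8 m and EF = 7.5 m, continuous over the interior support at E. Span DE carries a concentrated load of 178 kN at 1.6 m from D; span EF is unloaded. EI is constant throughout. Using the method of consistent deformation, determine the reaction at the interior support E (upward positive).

R_E = 53.83 kN

Release continuity at E by inserting a hinge; the redundant is the internal moment M_E. The primary structure is two simply-supported spans DE and EF.
Rotations at E on the released spans (each span's end-slope, ×1/EI):
  span DE: point load 178 at a = 1.6: Pab(L + a)/(6LEI) = 364.5/EI
  relative rotation θ_0 = (364.5 + 0)/EI = 364.5/EI
A unit hogging moment at E produces rotation L₁/(3EI) + L₂/(3EI) = 5.167/EI.
Compatibility: M_E·(L₁+L₂)/(3EI) = θ_0, giving M_E = 70.56 kN·m (hogging).
Span DE, ΣM about D with M_E applied at E: R_E^{DE}·8 = 284.8 + 70.56, so R_E^{DE} = 44.42 kN and R_D = 178 − 44.42 = 133.6 kN.
Span EF, ΣM about F: R_E^{EF}·7.5 = 0 + 70.56, so R_E^{EF} = 9.408 kN and R_F = 0 − 9.408 = -9.408 kN.
R_E = 44.42 + 9.408 = 53.83 kN.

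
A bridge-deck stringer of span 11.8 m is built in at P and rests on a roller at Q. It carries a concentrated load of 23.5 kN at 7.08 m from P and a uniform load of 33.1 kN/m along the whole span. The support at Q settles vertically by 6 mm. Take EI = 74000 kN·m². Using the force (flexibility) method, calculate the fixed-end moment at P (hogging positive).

Choose R_Q as the redundant. The primary structure is the cantilever fixed at P.
Primary-structure tip deflection at Q by superposition:
  point load 23.5 at a = 7.08: Pa²(3L − a)/(6EI) = 5560/EI
  UDL 33.1: wL⁴/(8EI) = 80217/EI
  δ_0 = 85777/EI
Tip deflection under a unit load at Q: L³/(3EI) = 547.7/EI.
With EI = 74000 kN·m²: δ_0 = 1.1591 m and δ_{QQ} = 0.007401 m/kN.
Compatibility — the beam at Q must follow the support down by 0.006 m: δ_0 − R_Q·δ_{QQ} = 0.006, so R_Q = (1.1591 − 0.006)/0.007401 = 155.8 kN.
Moment equilibrium about P: M_P = Σ(load moments about P) − R_Q·L = 2471 − 155.8×11.8 = 632.3 kN·m.

M_P = 632.3 kN·m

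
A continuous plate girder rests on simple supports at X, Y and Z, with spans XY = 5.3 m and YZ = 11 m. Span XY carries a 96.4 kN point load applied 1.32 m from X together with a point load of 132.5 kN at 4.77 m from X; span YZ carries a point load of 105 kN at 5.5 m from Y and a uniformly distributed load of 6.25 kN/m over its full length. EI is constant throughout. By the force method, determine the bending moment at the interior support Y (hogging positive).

M_Y = 248.9 kN·m

Take M_Y as the redundant. Released structure: two simple spans XY and YZ with a hinge at Y.
Rotations at Y on the released spans (each span's end-slope, ×1/EI):
  span XY: point load 96.4 at a = 1.32: Pab(L + a)/(6LEI) = 105.4/EI
  span XY: point load 132.5 at a = 4.77: Pab(L + a)/(6LEI) = 106.1/EI
  span YZ: point load 105 at a = 5.5: Pab(L + b)/(6LEI) = 794.1/EI
  span YZ: UDL 6.25: wL³/(24EI) = 346.6/EI
  relative rotation θ_0 = (211.5 + 1141)/EI = 1352/EI
A unit hogging moment at Y produces rotation L₁/(3EI) + L₂/(3EI) = 5.433/EI.
Compatibility: M_Y·(L₁+L₂)/(3EI) = θ_0, giving M_Y = 248.9 kN·m (hogging).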